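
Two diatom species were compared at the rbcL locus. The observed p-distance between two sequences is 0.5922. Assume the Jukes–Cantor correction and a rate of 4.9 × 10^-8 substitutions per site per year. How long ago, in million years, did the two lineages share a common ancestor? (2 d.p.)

d = −(3/4) ln(1 − 4p/3) = −0.75 ln(1 − 0.7896) = −0.75 ln(0.2104)
  = −0.75 × (-1.558745) = 1.169059 substitutions/site.
Under a molecular clock d = 2μt, so t = d/(2μ) = 1.169059 / (2 × 4.9 × 10^-8) = 11.93 million years.

11.93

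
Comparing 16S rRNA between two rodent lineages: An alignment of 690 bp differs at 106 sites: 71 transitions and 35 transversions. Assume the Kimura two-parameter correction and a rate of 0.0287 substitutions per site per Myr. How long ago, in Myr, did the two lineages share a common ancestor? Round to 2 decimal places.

P = 71/690 ≈ 0.102899 and Q = 35/690 ≈ 0.050725.
Under the Kimura two-parameter model, d = −½ ln(1 − 2P − Q) − ¼ ln(1 − 2Q).
1 − 2P − Q = 0.743477, giving −½ ln(0.743477) = 0.148209.
1 − 2Q = 0.89855, giving −¼ ln(0.89855) = 0.026743.
d = 0.148209 + 0.026743 = 0.174952.
Under a molecular clock d = 2μt, so t = d/(2μ) = 0.174952 / (2 × 0.0287) = 3.05 Myr.

3.05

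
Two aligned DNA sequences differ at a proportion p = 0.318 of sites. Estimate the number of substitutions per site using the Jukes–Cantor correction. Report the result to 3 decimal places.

d = −(3/4) ln(1 − 4p/3) = −0.75 ln(1 − 0.424) = −0.75 ln(0.576)
  = −0.75 × (-0.551648) = 0.413736 substitutions/site.

0.414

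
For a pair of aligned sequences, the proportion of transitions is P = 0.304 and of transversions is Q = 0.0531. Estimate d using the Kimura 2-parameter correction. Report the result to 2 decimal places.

0.57

Under the Kimura two-parameter model, d = −½ ln(1 − 2P − Q) − ¼ ln(1 − 2Q).
1 − 2P − Q = 0.3389, giving −½ ln(0.3389) = 0.541025.
1 − 2Q = 0.8938, giving −¼ ln(0.8938) = 0.028068.
d = 0.541025 + 0.028068 = 0.569093.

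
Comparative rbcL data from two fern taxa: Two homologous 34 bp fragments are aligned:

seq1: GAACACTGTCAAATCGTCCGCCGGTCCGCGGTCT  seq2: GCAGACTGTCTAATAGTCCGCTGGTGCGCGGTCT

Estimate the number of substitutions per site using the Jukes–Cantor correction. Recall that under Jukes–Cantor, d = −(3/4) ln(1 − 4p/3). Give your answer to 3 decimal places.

The sequences differ at 6 of 34 sites (2, 4, 11, 15, 22, 26), so p = 6/34 ≈ 0.176471.
d = −(3/4) ln(1 − 4p/3) = −0.75 ln(1 − 0.235295) = −0.75 ln(0.764705)
  = −0.75 × (-0.268265) = 0.201199 substitutions/site.

0.201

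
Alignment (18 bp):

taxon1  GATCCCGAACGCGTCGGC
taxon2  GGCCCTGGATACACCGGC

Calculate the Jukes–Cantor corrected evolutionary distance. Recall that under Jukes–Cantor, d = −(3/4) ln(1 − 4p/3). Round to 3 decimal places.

The sequences differ at 8 of 18 sites (2, 3, 6, 8, 10, 11, 13, 14), so p = 8/18 ≈ 0.444444.
d = −(3/4) ln(1 − 4p/3) = −0.75 ln(1 − 0.592592) = −0.75 ln(0.407408)
  = −0.75 × (-0.897940) = 0.673455 substitutions/site.

0.673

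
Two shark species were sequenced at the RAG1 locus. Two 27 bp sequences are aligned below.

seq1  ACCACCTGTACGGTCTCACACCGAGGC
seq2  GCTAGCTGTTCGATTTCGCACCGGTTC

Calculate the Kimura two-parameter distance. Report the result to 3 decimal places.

Of 27 sites, 6 differences are transitions and 4 are transversions, so P = 6/27 ≈ 0.222222 and Q = 4/27 ≈ 0.148148.
Under the Kimura two-parameter model, d = −½ ln(1 − 2P − Q) − ¼ ln(1 − 2Q).
1 − 2P − Q = 0.407408, giving −½ ln(0.407408) = 0.448970.
1 − 2Q = 0.703704, giving −¼ ln(0.703704) = 0.087849.
d = 0.448970 + 0.087849 = 0.536819.

0.537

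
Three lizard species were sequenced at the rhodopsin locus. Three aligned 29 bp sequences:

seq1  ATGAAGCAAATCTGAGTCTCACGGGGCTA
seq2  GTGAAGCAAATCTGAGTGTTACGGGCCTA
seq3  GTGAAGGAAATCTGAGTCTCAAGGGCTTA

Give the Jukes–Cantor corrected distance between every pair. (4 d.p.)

d(seq1,seq2) = 0.1524, d(seq1,seq3) = 0.1959, d(seq2,seq3) = 0.1959

seq1–seq2: 4/29 sites differ → p ≈ 0.137931, d = −0.75 ln(1 − 0.183908) = 0.152421 ≈ 0.1524.
seq1–seq3: 5/29 sites differ → p ≈ 0.172414, d = −0.75 ln(1 − 0.229885) = 0.195912 ≈ 0.1959.
seq2–seq3: 5/29 sites differ → p ≈ 0.172414, d = −0.75 ln(1 − 0.229885) = 0.195912 ≈ 0.1959.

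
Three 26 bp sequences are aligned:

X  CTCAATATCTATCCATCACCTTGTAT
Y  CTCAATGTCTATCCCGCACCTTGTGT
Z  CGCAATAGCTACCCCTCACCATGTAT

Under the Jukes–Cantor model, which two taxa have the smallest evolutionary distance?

X and Y

X–Y: 4/26 differ, p = 0.154, d = 0.172.
X–Z: 5/26 differ, p = 0.192, d = 0.222.
Y–Z: 7/26 differ, p = 0.269, d = 0.334.
The smallest distance is between X and Y.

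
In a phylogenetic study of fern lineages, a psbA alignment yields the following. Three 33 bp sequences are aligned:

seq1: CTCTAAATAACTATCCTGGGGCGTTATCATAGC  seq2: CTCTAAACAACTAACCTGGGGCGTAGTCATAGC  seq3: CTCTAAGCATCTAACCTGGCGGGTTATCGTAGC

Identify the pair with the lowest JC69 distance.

seq1 and seq2

seq1–seq2: 4/33 differ, p = 0.121, d = 0.132.
seq1–seq3: 7/33 differ, p = 0.212, d = 0.249.
seq2–seq3: 7/33 differ, p = 0.212, d = 0.249.
The smallest distance is between seq1 and seq2.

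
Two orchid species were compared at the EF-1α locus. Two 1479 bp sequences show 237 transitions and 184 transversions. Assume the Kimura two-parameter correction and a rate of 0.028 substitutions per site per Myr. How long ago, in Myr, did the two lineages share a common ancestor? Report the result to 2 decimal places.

6.53

P = 237/1479 ≈ 0.160243 and Q = 184/1479 ≈ 0.124408.
Under the Kimura two-parameter model, d = −½ ln(1 − 2P − Q) − ¼ ln(1 − 2Q).
1 − 2P − Q = 0.555106, giving −½ ln(0.555106) = 0.294298.
1 − 2Q = 0.751184, giving −¼ ln(0.751184) = 0.071526.
d = 0.294298 + 0.071526 = 0.365824.
Under a molecular clock d = 2μt, so t = d/(2μ) = 0.365824 / (2 × 0.028) = 6.53 Myr.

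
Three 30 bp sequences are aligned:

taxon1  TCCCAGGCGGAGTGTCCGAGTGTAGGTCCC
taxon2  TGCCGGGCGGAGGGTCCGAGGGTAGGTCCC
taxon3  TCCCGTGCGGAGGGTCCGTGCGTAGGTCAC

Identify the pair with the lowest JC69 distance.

taxon1 and taxon2

taxon1–taxon2: 4/30 differ, p = 0.133, d = 0.147.
taxon1–taxon3: 6/30 differ, p = 0.200, d = 0.233.
taxon2–taxon3: 5/30 differ, p = 0.167, d = 0.188.
The smallest distance is between taxon1 and taxon2.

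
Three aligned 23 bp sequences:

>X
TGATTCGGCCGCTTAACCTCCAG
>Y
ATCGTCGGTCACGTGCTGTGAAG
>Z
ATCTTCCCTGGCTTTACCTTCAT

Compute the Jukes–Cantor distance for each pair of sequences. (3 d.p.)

d(X,Y) = 1.051, d(X,Z) = 0.650, d(Y,Z) = 1.051

X–Y: 13/23 sites differ → p ≈ 0.565217, d = −0.75 ln(1 − 0.753623) = 1.050669 ≈ 1.051.
X–Z: 10/23 sites differ → p ≈ 0.434783, d = −0.75 ln(1 − 0.579711) = 0.650110 ≈ 0.650.
Y–Z: 13/23 sites differ → p ≈ 0.565217, d = −0.75 ln(1 − 0.753623) = 1.050669 ≈ 1.051.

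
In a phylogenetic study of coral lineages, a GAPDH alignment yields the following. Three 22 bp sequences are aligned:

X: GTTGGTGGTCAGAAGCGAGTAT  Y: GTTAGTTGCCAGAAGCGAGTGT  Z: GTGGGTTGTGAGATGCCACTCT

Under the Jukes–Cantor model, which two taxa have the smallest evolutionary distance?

X–Y: 4/22 differ, p = 0.182, d = 0.208.
X–Z: 7/22 differ, p = 0.318, d = 0.414.
Y–Z: 8/22 differ, p = 0.364, d = 0.497.
The smallest distance is between X and Y.

X and Y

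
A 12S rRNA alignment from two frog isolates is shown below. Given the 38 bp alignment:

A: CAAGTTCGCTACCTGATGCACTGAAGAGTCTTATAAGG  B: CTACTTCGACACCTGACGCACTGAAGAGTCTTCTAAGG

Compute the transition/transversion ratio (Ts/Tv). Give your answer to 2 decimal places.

0.50

Transitions are A↔G and C↔T; transversions are all other mismatches.
Transitions: 2. Transversions: 4.
R = 2/4 = 0.50.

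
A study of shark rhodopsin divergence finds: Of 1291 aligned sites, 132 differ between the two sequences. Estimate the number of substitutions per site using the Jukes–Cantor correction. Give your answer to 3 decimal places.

0.110

p = 132/1291 ≈ 0.102246.
d = −(3/4) ln(1 − 4p/3) = −0.75 ln(1 − 0.136328) = −0.75 ln(0.863672)
  = −0.75 × (-0.146562) = 0.109922 substitutions/site.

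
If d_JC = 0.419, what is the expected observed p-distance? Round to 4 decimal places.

0.3210

p = (3/4)(1 − e^(−4d/3)) = 0.75 × (1 − e^(-0.558667)) = 0.75 × (1 − 0.571971) = 0.321022.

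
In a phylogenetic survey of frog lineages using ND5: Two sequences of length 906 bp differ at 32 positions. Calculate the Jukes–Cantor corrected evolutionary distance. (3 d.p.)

0.036

p = 32/906 ≈ 0.03532.
d = −(3/4) ln(1 − 4p/3) = −0.75 ln(1 − 0.047093) = −0.75 ln(0.952907)
  = −0.75 × (-0.048238) = 0.036179 substitutions/site.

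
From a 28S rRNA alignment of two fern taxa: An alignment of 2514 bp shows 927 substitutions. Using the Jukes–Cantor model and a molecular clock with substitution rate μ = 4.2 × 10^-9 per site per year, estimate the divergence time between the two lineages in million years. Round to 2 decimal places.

60.41

p = 927/2514 ≈ 0.368735.
d = −(3/4) ln(1 − 4p/3) = −0.75 ln(1 − 0.491647) = −0.75 ln(0.508353)
  = −0.75 × (-0.676579) = 0.507434 substitutions/site.
Under a molecular clock d = 2μt, so t = d/(2μ) = 0.507434 / (2 × 4.2 × 10^-9) = 60.41 million years.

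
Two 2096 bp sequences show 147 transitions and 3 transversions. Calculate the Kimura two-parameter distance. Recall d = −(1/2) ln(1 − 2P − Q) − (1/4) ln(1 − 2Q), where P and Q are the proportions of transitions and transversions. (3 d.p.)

P = 147/2096 ≈ 0.070134 and Q = 3/2096 ≈ 0.001431.
Under the Kimura two-parameter model, d = −½ ln(1 − 2P − Q) − ¼ ln(1 − 2Q).
1 − 2P − Q = 0.858301, giving −½ ln(0.858301) = 0.076400.
1 − 2Q = 0.997138, giving −¼ ln(0.997138) = 0.000717.
d = 0.076400 + 0.000717 = 0.077117.

0.077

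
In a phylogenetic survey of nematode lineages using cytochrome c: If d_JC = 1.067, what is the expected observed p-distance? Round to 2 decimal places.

p = (3/4)(1 − e^(−4d/3)) = 0.75 × (1 − e^(-1.422667)) = 0.75 × (1 − 0.241070) = 0.569198.

0.57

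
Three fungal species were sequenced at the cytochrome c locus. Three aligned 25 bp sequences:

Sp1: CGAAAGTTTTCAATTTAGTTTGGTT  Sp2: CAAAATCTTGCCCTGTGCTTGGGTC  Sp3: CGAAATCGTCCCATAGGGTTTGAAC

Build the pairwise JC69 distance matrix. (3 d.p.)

d(Sp1,Sp2) = 0.663, d(Sp1,Sp3) = 0.663, d(Sp2,Sp3) = 0.572

Sp1–Sp2: 11/25 sites differ → p = 0.44, d = −0.75 ln(1 − 0.586667) = 0.662626 ≈ 0.663.
Sp1–Sp3: 11/25 sites differ → p = 0.44, d = −0.75 ln(1 − 0.586667) = 0.662626 ≈ 0.663.
Sp2–Sp3: 10/25 sites differ → p = 0.4, d = −0.75 ln(1 − 0.533333) = 0.571605 ≈ 0.572.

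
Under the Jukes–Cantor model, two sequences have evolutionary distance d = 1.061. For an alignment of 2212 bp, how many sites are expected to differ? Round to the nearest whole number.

Invert JC69: p = (3/4)(1 − e^(−4d/3)) = 0.75 × (1 − e^(-1.414667)) = 0.75 × (1 − 0.243007) = 0.567745.
Expected differing sites = pL ≈ 0.567745 × 2212 = 1255.85194 ≈ 1256.

1256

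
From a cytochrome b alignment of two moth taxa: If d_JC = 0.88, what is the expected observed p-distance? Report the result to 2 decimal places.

0.52

p = (3/4)(1 − e^(−4d/3)) = 0.75 × (1 − e^(-1.173333)) = 0.75 × (1 − 0.309334) = 0.518000.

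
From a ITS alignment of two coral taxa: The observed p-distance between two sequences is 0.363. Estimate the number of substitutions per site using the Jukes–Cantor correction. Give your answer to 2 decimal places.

d = −(3/4) ln(1 − 4p/3) = −0.75 ln(1 − 0.484) = −0.75 ln(0.516)
  = −0.75 × (-0.661649) = 0.496237 substitutions/site.

0.50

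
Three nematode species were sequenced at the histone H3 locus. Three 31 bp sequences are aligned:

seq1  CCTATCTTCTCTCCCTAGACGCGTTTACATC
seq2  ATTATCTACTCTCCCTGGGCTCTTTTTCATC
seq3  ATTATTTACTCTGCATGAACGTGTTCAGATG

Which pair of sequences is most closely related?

seq1–seq2: 8/31 differ, p = 0.258, d = 0.316.
seq1–seq3: 12/31 differ, p = 0.387, d = 0.544.
seq2–seq3: 12/31 differ, p = 0.387, d = 0.544.
The smallest distance is between seq1 and seq2.

seq1 and seq2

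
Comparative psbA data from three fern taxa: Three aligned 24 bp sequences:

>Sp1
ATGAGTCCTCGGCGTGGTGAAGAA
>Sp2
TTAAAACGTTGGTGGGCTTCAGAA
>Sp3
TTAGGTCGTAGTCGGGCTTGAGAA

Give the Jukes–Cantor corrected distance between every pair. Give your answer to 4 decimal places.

d(Sp1,Sp2) = 0.7083, d(Sp1,Sp3) = 0.6082, d(Sp2,Sp3) = 0.3694

Sp1–Sp2: 11/24 sites differ → p ≈ 0.458333, d = −0.75 ln(1 − 0.611111) = 0.708346 ≈ 0.7083.
Sp1–Sp3: 10/24 sites differ → p ≈ 0.416667, d = −0.75 ln(1 − 0.555556) = 0.608198 ≈ 0.6082.
Sp2–Sp3: 7/24 sites differ → p ≈ 0.291667, d = −0.75 ln(1 − 0.388889) = 0.369358 ≈ 0.3694.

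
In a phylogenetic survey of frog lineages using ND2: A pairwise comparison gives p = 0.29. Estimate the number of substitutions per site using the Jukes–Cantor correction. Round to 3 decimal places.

0.367

d = −(3/4) ln(1 − 4p/3) = −0.75 ln(1 − 0.386667) = −0.75 ln(0.613333)
  = −0.75 × (-0.488847) = 0.366635 substitutions/site.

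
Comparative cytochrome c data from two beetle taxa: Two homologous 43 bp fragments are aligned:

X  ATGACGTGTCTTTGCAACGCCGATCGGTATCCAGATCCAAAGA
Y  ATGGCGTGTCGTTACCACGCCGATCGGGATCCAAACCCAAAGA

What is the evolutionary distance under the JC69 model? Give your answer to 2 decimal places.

The sequences differ at 7 of 43 sites (4, 11, 14, 16, 28, 34, 36), so p = 7/43 ≈ 0.162791.
d = −(3/4) ln(1 − 4p/3) = −0.75 ln(1 − 0.217055) = −0.75 ln(0.782945)
  = −0.75 × (-0.244693) = 0.183520 substitutions/site.

0.18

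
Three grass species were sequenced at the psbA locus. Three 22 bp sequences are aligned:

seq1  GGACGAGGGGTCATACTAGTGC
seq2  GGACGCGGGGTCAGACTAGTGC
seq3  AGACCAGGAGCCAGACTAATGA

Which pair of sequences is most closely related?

seq1 and seq2

seq1–seq2: 2/22 differ, p = 0.091, d = 0.097.
seq1–seq3: 7/22 differ, p = 0.318, d = 0.414.
seq2–seq3: 7/22 differ, p = 0.318, d = 0.414.
The smallest distance is between seq1 and seq2.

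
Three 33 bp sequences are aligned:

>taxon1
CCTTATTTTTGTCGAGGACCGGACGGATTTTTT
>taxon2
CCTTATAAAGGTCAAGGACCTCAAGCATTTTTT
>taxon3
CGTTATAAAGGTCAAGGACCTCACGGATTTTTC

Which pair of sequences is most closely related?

taxon2 and taxon3

taxon1–taxon2: 9/33 differ, p = 0.273, d = 0.339.
taxon1–taxon3: 9/33 differ, p = 0.273, d = 0.339.
taxon2–taxon3: 4/33 differ, p = 0.121, d = 0.132.
The smallest distance is between taxon2 and taxon3.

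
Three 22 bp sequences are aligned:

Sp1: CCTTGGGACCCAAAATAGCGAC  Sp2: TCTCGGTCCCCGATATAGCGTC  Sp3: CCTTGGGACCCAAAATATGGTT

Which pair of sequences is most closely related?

Sp1–Sp2: 7/22 differ, p = 0.318, d = 0.414.
Sp1–Sp3: 4/22 differ, p = 0.182, d = 0.208.
Sp2–Sp3: 9/22 differ, p = 0.409, d = 0.591.
The smallest distance is between Sp1 and Sp3.

Sp1 and Sp3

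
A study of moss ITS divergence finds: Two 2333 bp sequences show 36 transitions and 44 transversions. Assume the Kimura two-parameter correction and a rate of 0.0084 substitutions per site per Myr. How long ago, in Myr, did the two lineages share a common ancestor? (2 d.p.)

P = 36/2333 ≈ 0.015431 and Q = 44/2333 ≈ 0.01886.
Under the Kimura two-parameter model, d = −½ ln(1 − 2P − Q) − ¼ ln(1 − 2Q).
1 − 2P − Q = 0.950278, giving −½ ln(0.950278) = 0.025500.
1 − 2Q = 0.96228, giving −¼ ln(0.96228) = 0.009612.
d = 0.025500 + 0.009612 = 0.035112.
Under a molecular clock d = 2μt, so t = d/(2μ) = 0.035112 / (2 × 0.0084) = 2.09 Myr.

2.09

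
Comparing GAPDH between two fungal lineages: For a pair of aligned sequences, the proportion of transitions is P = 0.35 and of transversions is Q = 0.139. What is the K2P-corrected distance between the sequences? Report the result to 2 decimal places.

Under the Kimura two-parameter model, d = −½ ln(1 − 2P − Q) − ¼ ln(1 − 2Q).
1 − 2P − Q = 0.161, giving −½ ln(0.161) = 0.913175.
1 − 2Q = 0.722, giving −¼ ln(0.722) = 0.081433.
d = 0.913175 + 0.081433 = 0.994608.

0.99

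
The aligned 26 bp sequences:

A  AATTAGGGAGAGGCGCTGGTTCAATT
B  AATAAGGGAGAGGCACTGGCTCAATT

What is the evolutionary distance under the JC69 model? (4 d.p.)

The sequences differ at 3 of 26 sites (4, 15, 20), so p = 3/26 ≈ 0.115385.
d = −(3/4) ln(1 − 4p/3) = −0.75 ln(1 − 0.153847) = −0.75 ln(0.846153)
  = −0.75 × (-0.167055) = 0.125291 substitutions/site.

0.1253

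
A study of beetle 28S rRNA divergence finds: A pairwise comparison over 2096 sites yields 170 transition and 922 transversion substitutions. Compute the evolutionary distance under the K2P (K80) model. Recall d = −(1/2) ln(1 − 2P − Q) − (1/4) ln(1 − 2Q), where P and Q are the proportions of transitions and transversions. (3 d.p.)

P = 170/2096 ≈ 0.081107 and Q = 922/2096 ≈ 0.439885.
Under the Kimura two-parameter model, d = −½ ln(1 − 2P − Q) − ¼ ln(1 − 2Q).
1 − 2P − Q = 0.397901, giving −½ ln(0.397901) = 0.460776.
1 − 2Q = 0.12023, giving −¼ ln(0.12023) = 0.529587.
d = 0.460776 + 0.529587 = 0.990363.

0.990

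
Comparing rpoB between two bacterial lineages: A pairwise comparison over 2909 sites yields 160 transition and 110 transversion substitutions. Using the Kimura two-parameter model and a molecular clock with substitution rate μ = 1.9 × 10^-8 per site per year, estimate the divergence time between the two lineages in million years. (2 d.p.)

2.62

P = 160/2909 ≈ 0.055002 and Q = 110/2909 ≈ 0.037814.
Under the Kimura two-parameter model, d = −½ ln(1 − 2P − Q) − ¼ ln(1 − 2Q).
1 − 2P − Q = 0.852182, giving −½ ln(0.852182) = 0.079978.
1 − 2Q = 0.924372, giving −¼ ln(0.924372) = 0.019660.
d = 0.079978 + 0.019660 = 0.099638.
Under a molecular clock d = 2μt, so t = d/(2μ) = 0.099638 / (2 × 1.9 × 10^-8) = 2.62 million years.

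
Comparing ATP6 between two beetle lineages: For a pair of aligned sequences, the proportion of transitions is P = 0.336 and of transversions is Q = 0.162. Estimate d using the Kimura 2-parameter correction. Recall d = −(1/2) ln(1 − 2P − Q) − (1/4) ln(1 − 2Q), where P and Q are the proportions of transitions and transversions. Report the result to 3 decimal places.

Under the Kimura two-parameter model, d = −½ ln(1 − 2P − Q) − ¼ ln(1 − 2Q).
1 − 2P − Q = 0.166, giving −½ ln(0.166) = 0.897884.
1 − 2Q = 0.676, giving −¼ ln(0.676) = 0.097891.
d = 0.897884 + 0.097891 = 0.995775.

0.996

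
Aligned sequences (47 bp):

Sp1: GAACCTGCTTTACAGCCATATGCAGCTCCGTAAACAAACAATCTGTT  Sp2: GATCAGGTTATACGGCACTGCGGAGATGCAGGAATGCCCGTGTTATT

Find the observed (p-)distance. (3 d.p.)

0.532

The sequences differ at 25 of 47 positions.
p = 25/47 = 0.531914… ≈ 0.532 (to 3 d.p.).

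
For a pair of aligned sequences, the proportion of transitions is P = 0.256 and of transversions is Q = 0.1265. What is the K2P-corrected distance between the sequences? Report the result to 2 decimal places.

0.58

Under the Kimura two-parameter model, d = −½ ln(1 − 2P − Q) − ¼ ln(1 − 2Q).
1 − 2P − Q = 0.3615, giving −½ ln(0.3615) = 0.508747.
1 − 2Q = 0.747, giving −¼ ln(0.747) = 0.072923.
d = 0.508747 + 0.072923 = 0.581670.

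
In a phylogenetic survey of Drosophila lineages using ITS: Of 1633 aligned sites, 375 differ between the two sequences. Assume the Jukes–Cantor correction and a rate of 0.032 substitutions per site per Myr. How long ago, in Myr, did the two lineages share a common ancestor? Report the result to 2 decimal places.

p = 375/1633 ≈ 0.229639.
d = −(3/4) ln(1 − 4p/3) = −0.75 ln(1 − 0.306185) = −0.75 ln(0.693815)
  = −0.75 × (-0.365550) = 0.274163 substitutions/site.
Under a molecular clock d = 2μt, so t = d/(2μ) = 0.274163 / (2 × 0.032) = 4.28 Myr.

4.28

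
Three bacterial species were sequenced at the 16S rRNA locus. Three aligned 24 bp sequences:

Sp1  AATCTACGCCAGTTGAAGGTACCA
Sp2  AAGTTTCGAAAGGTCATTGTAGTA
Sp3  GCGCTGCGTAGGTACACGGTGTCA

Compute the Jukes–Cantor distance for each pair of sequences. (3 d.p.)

d(Sp1,Sp2) = 0.708, d(Sp1,Sp3) = 0.824, d(Sp2,Sp3) = 0.961

Sp1–Sp2: 11/24 sites differ → p ≈ 0.458333, d = −0.75 ln(1 − 0.611111) = 0.708346 ≈ 0.708.
Sp1–Sp3: 12/24 sites differ → p = 0.5, d = −0.75 ln(1 − 0.666667) = 0.823960 ≈ 0.824.
Sp2–Sp3: 13/24 sites differ → p ≈ 0.541667, d = −0.75 ln(1 − 0.722223) = 0.960702 ≈ 0.961.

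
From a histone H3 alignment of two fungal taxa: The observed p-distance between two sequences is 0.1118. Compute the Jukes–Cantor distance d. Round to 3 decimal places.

0.121

d = −(3/4) ln(1 − 4p/3) = −0.75 ln(1 − 0.149067) = −0.75 ln(0.850933)
  = −0.75 × (-0.161422) = 0.121067 substitutions/site.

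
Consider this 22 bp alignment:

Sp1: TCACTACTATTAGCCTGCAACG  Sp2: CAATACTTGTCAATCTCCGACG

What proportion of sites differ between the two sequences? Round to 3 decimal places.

The sequences differ at 12 of 22 positions.
p = 12/22 = 0.545454… ≈ 0.545 (to 3 d.p.).

0.545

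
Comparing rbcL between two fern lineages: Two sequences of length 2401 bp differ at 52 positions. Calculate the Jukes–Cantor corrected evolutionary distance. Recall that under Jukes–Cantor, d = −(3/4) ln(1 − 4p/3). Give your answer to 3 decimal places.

p = 52/2401 ≈ 0.021658.
d = −(3/4) ln(1 − 4p/3) = −0.75 ln(1 − 0.028877) = −0.75 ln(0.971123)
  = −0.75 × (-0.029302) = 0.021977 substitutions/site.

0.022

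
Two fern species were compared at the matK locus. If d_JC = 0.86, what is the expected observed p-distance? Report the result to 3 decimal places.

0.512

p = (3/4)(1 − e^(−4d/3)) = 0.75 × (1 − e^(-1.146667)) = 0.75 × (1 − 0.317694) = 0.511730.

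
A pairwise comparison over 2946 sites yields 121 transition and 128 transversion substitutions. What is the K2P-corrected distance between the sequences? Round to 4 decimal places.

0.0898

P = 121/2946 ≈ 0.041073 and Q = 128/2946 ≈ 0.043449.
Under the Kimura two-parameter model, d = −½ ln(1 − 2P − Q) − ¼ ln(1 − 2Q).
1 − 2P − Q = 0.874405, giving −½ ln(0.874405) = 0.067106.
1 − 2Q = 0.913102, giving −¼ ln(0.913102) = 0.022727.
d = 0.067106 + 0.022727 = 0.089833.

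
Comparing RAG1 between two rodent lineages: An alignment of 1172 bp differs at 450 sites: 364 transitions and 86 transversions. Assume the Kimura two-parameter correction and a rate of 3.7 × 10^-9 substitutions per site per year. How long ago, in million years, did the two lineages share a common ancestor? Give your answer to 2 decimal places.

85.49

P = 364/1172 ≈ 0.31058 and Q = 86/1172 ≈ 0.073379.
Under the Kimura two-parameter model, d = −½ ln(1 − 2P − Q) − ¼ ln(1 − 2Q).
1 − 2P − Q = 0.305461, giving −½ ln(0.305461) = 0.592967.
1 − 2Q = 0.853242, giving −¼ ln(0.853242) = 0.039678.
d = 0.592967 + 0.039678 = 0.632645.
Under a molecular clock d = 2μt, so t = d/(2μ) = 0.632645 / (2 × 3.7 × 10^-9) = 85.49 million years.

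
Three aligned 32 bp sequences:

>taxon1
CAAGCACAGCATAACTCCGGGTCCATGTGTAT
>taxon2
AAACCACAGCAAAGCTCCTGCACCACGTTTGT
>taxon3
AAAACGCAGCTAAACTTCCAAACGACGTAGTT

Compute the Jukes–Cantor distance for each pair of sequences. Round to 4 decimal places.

taxon1–taxon2: 10/32 sites differ → p = 0.3125, d = −0.75 ln(1 − 0.416667) = 0.404248 ≈ 0.4042.
taxon1–taxon3: 15/32 sites differ → p = 0.46875, d = −0.75 ln(1 − 0.625) = 0.735622 ≈ 0.7356.
taxon2–taxon3: 12/32 sites differ → p = 0.375, d = −0.75 ln(1 − 0.5) = 0.519860 ≈ 0.5199.

d(taxon1,taxon2) = 0.4042, d(taxon1,taxon3) = 0.7356, d(taxon2,taxon3) = 0.5199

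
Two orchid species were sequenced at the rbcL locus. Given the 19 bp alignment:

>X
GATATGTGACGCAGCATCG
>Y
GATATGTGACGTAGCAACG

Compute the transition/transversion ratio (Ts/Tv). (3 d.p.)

Transitions are A↔G and C↔T; transversions are all other mismatches.
Transitions: 1. Transversions: 1.
R = 1/1 = 1.000.

1.000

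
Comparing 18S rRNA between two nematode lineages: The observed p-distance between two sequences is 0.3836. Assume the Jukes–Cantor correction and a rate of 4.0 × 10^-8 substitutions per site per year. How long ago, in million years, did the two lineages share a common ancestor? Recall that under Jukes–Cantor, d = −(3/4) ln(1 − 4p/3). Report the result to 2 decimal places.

d = −(3/4) ln(1 − 4p/3) = −0.75 ln(1 − 0.511467) = −0.75 ln(0.488533)
  = −0.75 × (-0.716348) = 0.537261 substitutions/site.
Under a molecular clock d = 2μt, so t = d/(2μ) = 0.537261 / (2 × 4.0 × 10^-8) = 6.72 million years.

6.72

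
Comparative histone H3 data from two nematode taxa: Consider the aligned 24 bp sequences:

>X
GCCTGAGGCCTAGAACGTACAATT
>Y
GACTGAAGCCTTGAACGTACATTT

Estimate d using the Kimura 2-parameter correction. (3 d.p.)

Of 24 sites, 1 differences are transitions and 3 are transversions, so P = 1/24 ≈ 0.041667 and Q = 3/24 = 0.125.
Under the Kimura two-parameter model, d = −½ ln(1 − 2P − Q) − ¼ ln(1 − 2Q).
1 − 2P − Q = 0.791666, giving −½ ln(0.791666) = 0.116808.
1 − 2Q = 0.75, giving −¼ ln(0.75) = 0.071921.
d = 0.116808 + 0.071921 = 0.188729.

0.189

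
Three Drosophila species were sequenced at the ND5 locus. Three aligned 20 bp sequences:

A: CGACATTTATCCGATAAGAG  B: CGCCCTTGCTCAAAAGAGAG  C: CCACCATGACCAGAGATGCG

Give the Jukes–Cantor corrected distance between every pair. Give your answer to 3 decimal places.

d(A,B) = 0.572, d(A,C) = 0.687, d(B,C) = 0.824

A–B: 8/20 sites differ → p = 0.4, d = −0.75 ln(1 − 0.533333) = 0.571605 ≈ 0.572.
A–C: 9/20 sites differ → p = 0.45, d = −0.75 ln(1 − 0.6) = 0.687218 ≈ 0.687.
B–C: 10/20 sites differ → p = 0.5, d = −0.75 ln(1 − 0.666667) = 0.823960 ≈ 0.824.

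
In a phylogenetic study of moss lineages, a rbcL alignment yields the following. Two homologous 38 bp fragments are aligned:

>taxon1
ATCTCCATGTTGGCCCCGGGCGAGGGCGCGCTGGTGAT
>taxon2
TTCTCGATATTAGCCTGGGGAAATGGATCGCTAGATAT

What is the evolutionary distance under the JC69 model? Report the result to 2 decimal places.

0.51

The sequences differ at 14 of 38 sites, so p = 14/38 ≈ 0.368421.
d = −(3/4) ln(1 − 4p/3) = −0.75 ln(1 − 0.491228) = −0.75 ln(0.508772)
  = −0.75 × (-0.675755) = 0.506816 substitutions/site.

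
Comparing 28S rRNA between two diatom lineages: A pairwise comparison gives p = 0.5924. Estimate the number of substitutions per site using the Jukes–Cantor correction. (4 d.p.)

1.1700

d = −(3/4) ln(1 − 4p/3) = −0.75 ln(1 − 0.789867) = −0.75 ln(0.210133)
  = −0.75 × (-1.560015) = 1.170011 substitutions/site.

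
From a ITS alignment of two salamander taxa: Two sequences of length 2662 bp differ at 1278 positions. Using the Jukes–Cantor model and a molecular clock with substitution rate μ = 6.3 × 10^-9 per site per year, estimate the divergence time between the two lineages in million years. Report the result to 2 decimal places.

60.83

p = 1278/2662 ≈ 0.48009.
d = −(3/4) ln(1 − 4p/3) = −0.75 ln(1 − 0.64012) = −0.75 ln(0.35988)
  = −0.75 × (-1.021985) = 0.766489 substitutions/site.
Under a molecular clock d = 2μt, so t = d/(2μ) = 0.766489 / (2 × 6.3 × 10^-9) = 60.83 million years.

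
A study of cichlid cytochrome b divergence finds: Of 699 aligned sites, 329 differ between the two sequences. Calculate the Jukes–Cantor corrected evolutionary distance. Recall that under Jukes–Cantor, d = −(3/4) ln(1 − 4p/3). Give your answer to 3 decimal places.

p = 329/699 ≈ 0.470672.
d = −(3/4) ln(1 − 4p/3) = −0.75 ln(1 − 0.627563) = −0.75 ln(0.372437)
  = −0.75 × (-0.987687) = 0.740765 substitutions/site.

0.741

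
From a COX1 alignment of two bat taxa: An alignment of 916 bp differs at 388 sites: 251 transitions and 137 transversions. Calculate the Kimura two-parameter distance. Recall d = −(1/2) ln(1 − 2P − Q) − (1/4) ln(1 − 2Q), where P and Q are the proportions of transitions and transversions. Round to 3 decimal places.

P = 251/916 ≈ 0.274017 and Q = 137/916 ≈ 0.149563.
Under the Kimura two-parameter model, d = −½ ln(1 − 2P − Q) − ¼ ln(1 − 2Q).
1 − 2P − Q = 0.302403, giving −½ ln(0.302403) = 0.597997.
1 − 2Q = 0.700874, giving −¼ ln(0.700874) = 0.088857.
d = 0.597997 + 0.088857 = 0.686854.

0.687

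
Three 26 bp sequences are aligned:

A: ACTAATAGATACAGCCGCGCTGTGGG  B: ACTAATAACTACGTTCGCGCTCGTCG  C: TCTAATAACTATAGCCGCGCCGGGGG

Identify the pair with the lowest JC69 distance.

A–B: 9/26 differ, p = 0.346, d = 0.464.
A–C: 6/26 differ, p = 0.231, d = 0.276.
B–C: 9/26 differ, p = 0.346, d = 0.464.
The smallest distance is between A and C.

A and C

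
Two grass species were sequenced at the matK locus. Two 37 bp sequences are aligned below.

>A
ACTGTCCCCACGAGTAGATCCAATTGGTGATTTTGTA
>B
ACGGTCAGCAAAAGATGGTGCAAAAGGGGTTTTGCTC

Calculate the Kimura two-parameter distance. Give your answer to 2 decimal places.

Of 37 sites, 2 differences are transitions and 14 are transversions, so P = 2/37 ≈ 0.054054 and Q = 14/37 ≈ 0.378378.
Under the Kimura two-parameter model, d = −½ ln(1 − 2P − Q) − ¼ ln(1 − 2Q).
1 − 2P − Q = 0.513514, giving −½ ln(0.513514) = 0.333239.
1 − 2Q = 0.243244, giving −¼ ln(0.243244) = 0.353423.
d = 0.333239 + 0.353423 = 0.686662.

0.69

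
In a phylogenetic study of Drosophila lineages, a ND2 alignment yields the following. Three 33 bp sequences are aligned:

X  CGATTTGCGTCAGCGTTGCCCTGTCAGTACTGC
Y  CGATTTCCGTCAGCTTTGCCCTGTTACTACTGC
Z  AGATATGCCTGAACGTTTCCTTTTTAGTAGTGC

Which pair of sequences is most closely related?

X–Y: 4/33 differ, p = 0.121, d = 0.132.
X–Z: 10/33 differ, p = 0.303, d = 0.388.
Y–Z: 12/33 differ, p = 0.364, d = 0.497.
The smallest distance is between X and Y.

X and Y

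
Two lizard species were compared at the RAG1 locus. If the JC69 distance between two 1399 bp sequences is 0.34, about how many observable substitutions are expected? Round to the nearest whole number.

382

Invert JC69: p = (3/4)(1 − e^(−4d/3)) = 0.75 × (1 − e^(-0.453333)) = 0.75 × (1 − 0.635506) = 0.273371.
Expected differing sites = pL ≈ 0.273371 × 1399 = 382.446029 ≈ 382.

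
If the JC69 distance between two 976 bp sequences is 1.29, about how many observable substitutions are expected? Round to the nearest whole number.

Invert JC69: p = (3/4)(1 − e^(−4d/3)) = 0.75 × (1 − e^(-1.72)) = 0.75 × (1 − 0.179066) = 0.615701.
Expected differing sites = pL ≈ 0.615701 × 976 = 600.924176 ≈ 601.

601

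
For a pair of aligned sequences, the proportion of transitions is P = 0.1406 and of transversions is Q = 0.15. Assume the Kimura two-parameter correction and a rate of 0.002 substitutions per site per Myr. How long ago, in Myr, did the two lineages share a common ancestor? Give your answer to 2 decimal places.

Under the Kimura two-parameter model, d = −½ ln(1 − 2P − Q) − ¼ ln(1 − 2Q).
1 − 2P − Q = 0.5688, giving −½ ln(0.5688) = 0.282113.
1 − 2Q = 0.7, giving −¼ ln(0.7) = 0.089169.
d = 0.282113 + 0.089169 = 0.371282.
Under a molecular clock d = 2μt, so t = d/(2μ) = 0.371282 / (2 × 0.002) = 92.82 Myr.

92.82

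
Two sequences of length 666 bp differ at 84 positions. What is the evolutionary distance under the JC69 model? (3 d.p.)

0.138

p = 84/666 ≈ 0.126126.
d = −(3/4) ln(1 − 4p/3) = −0.75 ln(1 − 0.168168) = −0.75 ln(0.831832)
  = −0.75 × (-0.184125) = 0.138094 substitutions/site.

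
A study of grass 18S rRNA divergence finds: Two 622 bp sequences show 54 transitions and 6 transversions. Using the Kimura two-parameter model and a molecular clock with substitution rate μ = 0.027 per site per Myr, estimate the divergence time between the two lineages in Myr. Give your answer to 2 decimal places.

1.96

P = 54/622 ≈ 0.086817 and Q = 6/622 ≈ 0.009646.
Under the Kimura two-parameter model, d = −½ ln(1 − 2P − Q) − ¼ ln(1 − 2Q).
1 − 2P − Q = 0.81672, giving −½ ln(0.81672) = 0.101229.
1 − 2Q = 0.980708, giving −¼ ln(0.980708) = 0.004870.
d = 0.101229 + 0.004870 = 0.106099.
Under a molecular clock d = 2μt, so t = d/(2μ) = 0.106099 / (2 × 0.027) = 1.96 Myr.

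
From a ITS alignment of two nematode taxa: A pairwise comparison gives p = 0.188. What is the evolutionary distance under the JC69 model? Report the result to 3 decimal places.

d = −(3/4) ln(1 − 4p/3) = −0.75 ln(1 − 0.250667) = −0.75 ln(0.749333)
  = −0.75 × (-0.288572) = 0.216429 substitutions/site.

0.216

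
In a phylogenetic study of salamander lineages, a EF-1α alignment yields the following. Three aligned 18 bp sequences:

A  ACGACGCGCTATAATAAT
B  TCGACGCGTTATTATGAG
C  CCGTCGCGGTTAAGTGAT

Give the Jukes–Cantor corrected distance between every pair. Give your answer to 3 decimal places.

A–B: 5/18 sites differ → p ≈ 0.277778, d = −0.75 ln(1 − 0.370371) = 0.346968 ≈ 0.347.
A–C: 7/18 sites differ → p ≈ 0.388889, d = −0.75 ln(1 − 0.518519) = 0.548166 ≈ 0.548.
B–C: 8/18 sites differ → p ≈ 0.444444, d = −0.75 ln(1 − 0.592592) = 0.673455 ≈ 0.673.

d(A,B) = 0.347, d(A,C) = 0.548, d(B,C) = 0.673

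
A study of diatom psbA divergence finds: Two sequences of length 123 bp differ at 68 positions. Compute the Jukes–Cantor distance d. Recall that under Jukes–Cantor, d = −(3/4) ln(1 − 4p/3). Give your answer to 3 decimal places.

p = 68/123 ≈ 0.552846.
d = −(3/4) ln(1 − 4p/3) = −0.75 ln(1 − 0.737128) = −0.75 ln(0.262872)
  = −0.75 × (-1.336088) = 1.002066 substitutions/site.

1.002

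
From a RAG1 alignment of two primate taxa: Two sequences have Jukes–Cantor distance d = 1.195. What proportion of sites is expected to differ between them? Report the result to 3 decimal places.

0.598

p = (3/4)(1 − e^(−4d/3)) = 0.75 × (1 − e^(-1.593333)) = 0.75 × (1 − 0.203247) = 0.597565.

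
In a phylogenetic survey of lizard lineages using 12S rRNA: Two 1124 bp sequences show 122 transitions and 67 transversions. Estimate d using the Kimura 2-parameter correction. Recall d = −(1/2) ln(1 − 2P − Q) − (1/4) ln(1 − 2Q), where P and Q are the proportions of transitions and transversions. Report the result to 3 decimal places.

P = 122/1124 ≈ 0.108541 and Q = 67/1124 ≈ 0.059609.
Under the Kimura two-parameter model, d = −½ ln(1 − 2P − Q) − ¼ ln(1 − 2Q).
1 − 2P − Q = 0.723309, giving −½ ln(0.723309) = 0.161959.
1 − 2Q = 0.880782, giving −¼ ln(0.880782) = 0.031736.
d = 0.161959 + 0.031736 = 0.193695.

0.194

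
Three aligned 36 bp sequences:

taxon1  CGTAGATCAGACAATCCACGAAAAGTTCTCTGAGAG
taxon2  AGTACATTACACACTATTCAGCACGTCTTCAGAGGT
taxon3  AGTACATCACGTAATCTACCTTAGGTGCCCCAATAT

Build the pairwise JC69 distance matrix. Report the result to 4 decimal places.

d(taxon1,taxon2) = 0.7449, d(taxon1,taxon3) = 0.6735, d(taxon2,taxon3) = 0.7449

taxon1–taxon2: 17/36 sites differ → p ≈ 0.472222, d = −0.75 ln(1 − 0.629629) = 0.744938 ≈ 0.7449.
taxon1–taxon3: 16/36 sites differ → p ≈ 0.444444, d = −0.75 ln(1 − 0.592592) = 0.673455 ≈ 0.6735.
taxon2–taxon3: 17/36 sites differ → p ≈ 0.472222, d = −0.75 ln(1 − 0.629629) = 0.744938 ≈ 0.7449.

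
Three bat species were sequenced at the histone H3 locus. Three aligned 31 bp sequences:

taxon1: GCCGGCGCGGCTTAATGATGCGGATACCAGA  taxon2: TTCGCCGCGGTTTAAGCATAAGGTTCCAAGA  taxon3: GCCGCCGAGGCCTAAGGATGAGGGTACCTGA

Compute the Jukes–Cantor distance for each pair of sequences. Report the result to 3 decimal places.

d(taxon1,taxon2) = 0.481, d(taxon1,taxon3) = 0.269, d(taxon2,taxon3) = 0.481

taxon1–taxon2: 11/31 sites differ → p ≈ 0.354839, d = −0.75 ln(1 − 0.473119) = 0.480585 ≈ 0.481.
taxon1–taxon3: 7/31 sites differ → p ≈ 0.225806, d = −0.75 ln(1 − 0.301075) = 0.268659 ≈ 0.269.
taxon2–taxon3: 11/31 sites differ → p ≈ 0.354839, d = −0.75 ln(1 − 0.473119) = 0.480585 ≈ 0.481.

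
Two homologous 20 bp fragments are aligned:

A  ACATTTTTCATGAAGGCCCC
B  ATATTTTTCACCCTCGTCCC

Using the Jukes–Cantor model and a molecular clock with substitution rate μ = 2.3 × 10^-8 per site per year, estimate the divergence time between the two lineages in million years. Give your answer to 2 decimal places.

The sequences differ at 7 of 20 sites (2, 11, 12, 13, 14, 15, 17), so p = 7/20 = 0.35.
d = −(3/4) ln(1 − 4p/3) = −0.75 ln(1 − 0.466667) = −0.75 ln(0.533333)
  = −0.75 × (-0.628609) = 0.471457 substitutions/site.
Under a molecular clock d = 2μt, so t = d/(2μ) = 0.471457 / (2 × 2.3 × 10^-8) = 10.25 million years.

10.25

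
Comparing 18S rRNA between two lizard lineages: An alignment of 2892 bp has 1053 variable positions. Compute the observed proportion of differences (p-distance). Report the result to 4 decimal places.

0.3641

p = 1053/2892 = 0.364107… ≈ 0.3641 (to 4 d.p.).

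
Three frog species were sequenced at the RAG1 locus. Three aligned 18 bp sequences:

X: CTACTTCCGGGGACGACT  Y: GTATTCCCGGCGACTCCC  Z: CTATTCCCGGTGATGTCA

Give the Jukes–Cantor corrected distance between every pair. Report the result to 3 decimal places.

X–Y: 7/18 sites differ → p ≈ 0.388889, d = −0.75 ln(1 − 0.518519) = 0.548166 ≈ 0.548.
X–Z: 6/18 sites differ → p ≈ 0.333333, d = −0.75 ln(1 − 0.444444) = 0.440839 ≈ 0.441.
Y–Z: 6/18 sites differ → p ≈ 0.333333, d = −0.75 ln(1 − 0.444444) = 0.440839 ≈ 0.441.

d(X,Y) = 0.548, d(X,Z) = 0.441, d(Y,Z) = 0.441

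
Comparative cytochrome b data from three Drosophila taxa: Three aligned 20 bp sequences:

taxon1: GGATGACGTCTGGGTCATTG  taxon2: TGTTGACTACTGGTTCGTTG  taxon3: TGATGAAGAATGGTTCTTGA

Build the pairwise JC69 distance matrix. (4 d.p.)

taxon1–taxon2: 6/20 sites differ → p = 0.3, d = −0.75 ln(1 − 0.4) = 0.383119 ≈ 0.3831.
taxon1–taxon3: 8/20 sites differ → p = 0.4, d = −0.75 ln(1 − 0.533333) = 0.571605 ≈ 0.5716.
taxon2–taxon3: 7/20 sites differ → p = 0.35, d = −0.75 ln(1 − 0.466667) = 0.471457 ≈ 0.4715.

d(taxon1,taxon2) = 0.3831, d(taxon1,taxon3) = 0.5716, d(taxon2,taxon3) = 0.4715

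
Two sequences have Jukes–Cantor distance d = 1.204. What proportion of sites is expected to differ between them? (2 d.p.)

0.60

p = (3/4)(1 − e^(−4d/3)) = 0.75 × (1 − e^(-1.605333)) = 0.75 × (1 − 0.200823) = 0.599383.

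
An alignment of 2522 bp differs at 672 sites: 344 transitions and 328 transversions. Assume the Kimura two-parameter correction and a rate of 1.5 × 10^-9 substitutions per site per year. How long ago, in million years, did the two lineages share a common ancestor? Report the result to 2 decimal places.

111.04

P = 344/2522 ≈ 0.1364 and Q = 328/2522 ≈ 0.130056.
Under the Kimura two-parameter model, d = −½ ln(1 − 2P − Q) − ¼ ln(1 − 2Q).
1 − 2P − Q = 0.597144, giving −½ ln(0.597144) = 0.257798.
1 − 2Q = 0.739888, giving −¼ ln(0.739888) = 0.075314.
d = 0.257798 + 0.075314 = 0.333112.
Under a molecular clock d = 2μt, so t = d/(2μ) = 0.333112 / (2 × 1.5 × 10^-9) = 111.04 million years.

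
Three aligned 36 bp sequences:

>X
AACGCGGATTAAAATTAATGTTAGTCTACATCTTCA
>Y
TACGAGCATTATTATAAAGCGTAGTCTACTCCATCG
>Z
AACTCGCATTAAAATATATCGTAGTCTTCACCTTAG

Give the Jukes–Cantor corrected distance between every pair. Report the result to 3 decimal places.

d(X,Y) = 0.493, d(X,Z) = 0.347, d(Y,Z) = 0.392

X–Y: 13/36 sites differ → p ≈ 0.361111, d = −0.75 ln(1 − 0.481481) = 0.492584 ≈ 0.493.
X–Z: 10/36 sites differ → p ≈ 0.277778, d = −0.75 ln(1 − 0.370371) = 0.346968 ≈ 0.347.
Y–Z: 11/36 sites differ → p ≈ 0.305556, d = −0.75 ln(1 − 0.407408) = 0.392437 ≈ 0.392.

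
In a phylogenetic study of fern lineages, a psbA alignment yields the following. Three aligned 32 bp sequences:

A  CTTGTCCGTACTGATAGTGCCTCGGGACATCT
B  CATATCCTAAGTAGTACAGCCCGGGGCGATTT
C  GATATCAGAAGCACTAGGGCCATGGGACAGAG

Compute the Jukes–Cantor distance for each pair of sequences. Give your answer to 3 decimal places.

A–B: 14/32 sites differ → p = 0.4375, d = −0.75 ln(1 − 0.583333) = 0.656601 ≈ 0.657.
A–C: 15/32 sites differ → p = 0.46875, d = −0.75 ln(1 − 0.625) = 0.735622 ≈ 0.736.
B–C: 14/32 sites differ → p = 0.4375, d = −0.75 ln(1 − 0.583333) = 0.656601 ≈ 0.657.

d(A,B) = 0.657, d(A,C) = 0.736, d(B,C) = 0.657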